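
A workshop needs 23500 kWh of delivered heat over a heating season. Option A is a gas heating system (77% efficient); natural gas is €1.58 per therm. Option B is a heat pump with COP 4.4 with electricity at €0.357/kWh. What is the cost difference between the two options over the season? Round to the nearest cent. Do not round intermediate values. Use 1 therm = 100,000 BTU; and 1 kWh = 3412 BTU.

€261.41

Heat load = 23500 kWh × 3412 = 80,182,000 BTU
Gas: input = 80,182,000 / 0.77 = 104,132,468 BTU = 1,041 therm → 1,041 × €1.58 = €1,645.29
Heat pump: 80,182,000 BTU / 3412 = 23,500 kWh heat; / 4.4 = 5,341 kWh in → × €0.357 = €1,906.70
Difference = |€1,645.29 − €1,906.70| = €261.41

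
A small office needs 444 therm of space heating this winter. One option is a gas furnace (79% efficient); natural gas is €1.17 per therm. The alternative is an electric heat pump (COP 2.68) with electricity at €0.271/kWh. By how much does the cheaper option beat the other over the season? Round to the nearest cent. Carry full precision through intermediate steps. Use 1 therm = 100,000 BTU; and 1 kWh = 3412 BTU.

Heat load = 444 therm × 100,000 = 44,400,000 BTU
Gas: input = 44,400,000 / 0.79 = 56,202,532 BTU = 562 therm → 562 × €1.17 = €657.57
Heat pump: 44,400,000 BTU / 3412 = 13,010 kWh heat; / 2.68 = 4,856 kWh in → × €0.271 = €1,315.86
Difference = |€657.57 − €1,315.86| = €658.29

€658.29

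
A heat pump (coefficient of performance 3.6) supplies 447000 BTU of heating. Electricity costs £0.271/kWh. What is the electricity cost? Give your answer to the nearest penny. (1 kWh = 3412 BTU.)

£9.86

Heat delivered = 447,000 BTU / 3412 = 131 kWh
Electrical input = 131 kWh / 3.6 = 36.39 kWh
Cost = 36.39 × £0.271/kWh = £9.86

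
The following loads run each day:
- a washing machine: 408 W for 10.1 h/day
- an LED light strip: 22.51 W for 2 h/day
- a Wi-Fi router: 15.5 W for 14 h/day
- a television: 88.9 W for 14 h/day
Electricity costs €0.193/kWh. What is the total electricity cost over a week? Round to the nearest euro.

washing machine: 408 W × 10.1 h × 7 d = 28,846 Wh = 28.85 kWh
LED light strip: 22.51 W × 2 h × 7 d = 315 Wh = 0.3151 kWh
Wi-Fi router: 15.5 W × 14 h × 7 d = 1,519 Wh = 1.519 kWh
television: 88.9 W × 14 h × 7 d = 8,712 Wh = 8.712 kWh
Total energy = 28.85 + 0.3151 + 1.519 + 8.712 = 39.39 kWh
Cost = 39.39 kWh × €0.193 = €7.60 ≈ €8

€8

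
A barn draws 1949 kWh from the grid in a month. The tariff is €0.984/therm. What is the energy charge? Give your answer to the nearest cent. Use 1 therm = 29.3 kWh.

€65.45

1949 kWh × (0.03413 therm/kWh) = 66.52 therm
Cost = 66.52 therm × €0.984/therm = €65.45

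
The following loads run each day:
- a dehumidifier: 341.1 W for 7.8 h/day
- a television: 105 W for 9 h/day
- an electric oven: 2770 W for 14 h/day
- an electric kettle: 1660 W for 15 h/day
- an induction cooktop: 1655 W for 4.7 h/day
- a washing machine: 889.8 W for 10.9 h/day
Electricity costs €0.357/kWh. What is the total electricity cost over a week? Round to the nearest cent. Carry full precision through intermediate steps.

€211.82

dehumidifier: 341.1 W × 7.8 h × 7 d = 18,624 Wh = 18.62 kWh
television: 105 W × 9 h × 7 d = 6,615 Wh = 6.615 kWh
electric oven: 2770 W × 14 h × 7 d = 271,460 Wh = 271.5 kWh
electric kettle: 1660 W × 15 h × 7 d = 174,300 Wh = 174.3 kWh
induction cooktop: 1655 W × 4.7 h × 7 d = 54,450 Wh = 54.45 kWh
washing machine: 889.8 W × 10.9 h × 7 d = 67,892 Wh = 67.89 kWh
Total energy = 18.62 + 6.615 + 271.5 + 174.3 + 54.45 + 67.89 = 593.3 kWh
Cost = 593.3 kWh × €0.357 = €211.82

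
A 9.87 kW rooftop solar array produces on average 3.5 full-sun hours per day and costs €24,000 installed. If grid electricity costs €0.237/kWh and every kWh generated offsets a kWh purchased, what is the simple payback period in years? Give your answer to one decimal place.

8.0 years

Daily generation = 9.87 kW × 3.5 h = 34.54 kWh
Annual generation = 34.54 × 365 = 12609 kWh
Annual savings = 12609 × €0.237 = €2,988.32
Payback = €24,000 / €2,988.32 = 8.03 years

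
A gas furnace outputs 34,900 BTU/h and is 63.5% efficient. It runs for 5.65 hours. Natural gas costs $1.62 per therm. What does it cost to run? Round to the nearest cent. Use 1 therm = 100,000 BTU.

Heat delivered = 34,900 BTU/h × 5.65 h = 197,185 BTU
Gas input = 197,185 / 0.635 = 310,528 BTU
= 310,528 / 100,000 = 3.105 therm
Cost = 3.105 × $1.62/therm = $5.03

$5.03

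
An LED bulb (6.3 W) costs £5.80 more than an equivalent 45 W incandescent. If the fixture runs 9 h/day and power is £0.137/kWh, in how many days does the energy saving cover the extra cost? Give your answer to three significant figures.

Power saved = 45 − 6.3 = 38.7 W
Daily energy saved = 38.7 W × 9 h = 348.3 Wh = 0.3483 kWh
Daily savings = 0.3483 × £0.137 = £0.0477
Payback = £5.80 / £0.0477 per day = 121.5 days

122 days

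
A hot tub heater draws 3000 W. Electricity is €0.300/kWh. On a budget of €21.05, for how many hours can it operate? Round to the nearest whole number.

Energy budget = €21.05 / €0.300 per kWh = 70.17 kWh = 70,167 Wh
Runtime = 70,167 Wh / 3000 W = 23.39 h

23 h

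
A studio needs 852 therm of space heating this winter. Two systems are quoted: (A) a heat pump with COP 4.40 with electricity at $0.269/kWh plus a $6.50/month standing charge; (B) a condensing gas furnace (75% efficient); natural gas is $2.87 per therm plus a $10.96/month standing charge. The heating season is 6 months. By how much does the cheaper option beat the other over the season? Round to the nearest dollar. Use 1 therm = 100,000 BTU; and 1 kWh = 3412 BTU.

Heat load = 852 therm × 100,000 = 85,200,000 BTU
Gas: input = 85,200,000 / 0.750 = 113,600,000 BTU = 1,136 therm → 1,136 × $2.87 = $3,260.32; + 6 × $10.96 standing = $3,326.08
Heat pump: 85,200,000 BTU / 3412 = 24,970 kWh heat; / 4.40 = 5,675 kWh in → × $0.269 = $1,526.62; + 6 × $6.50 standing = $1,565.62
Difference = |$3,326.08 − $1,565.62| = $1,760.46 ≈ $1760

$1760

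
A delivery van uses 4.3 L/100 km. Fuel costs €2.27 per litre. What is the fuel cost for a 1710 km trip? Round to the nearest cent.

€166.91

Fuel = 4.3 L/100 km × 1710 km / 100 = 73.53 L
Cost = 73.53 L × €2.27/L = €166.91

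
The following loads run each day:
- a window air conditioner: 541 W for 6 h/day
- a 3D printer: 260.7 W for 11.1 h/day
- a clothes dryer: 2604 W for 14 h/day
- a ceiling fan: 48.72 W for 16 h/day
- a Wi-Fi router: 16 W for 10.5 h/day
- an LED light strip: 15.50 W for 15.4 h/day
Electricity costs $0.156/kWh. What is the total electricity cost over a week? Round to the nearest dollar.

$48

window air conditioner: 541 W × 6 h × 7 d = 22,722 Wh = 22.72 kWh
3D printer: 260.7 W × 11.1 h × 7 d = 20,256 Wh = 20.26 kWh
clothes dryer: 2604 W × 14 h × 7 d = 255,192 Wh = 255.2 kWh
ceiling fan: 48.72 W × 16 h × 7 d = 5,457 Wh = 5.457 kWh
Wi-Fi router: 16 W × 10.5 h × 7 d = 1,176 Wh = 1.176 kWh
LED light strip: 15.50 W × 15.4 h × 7 d = 1,671 Wh = 1.671 kWh
Total energy = 22.72 + 20.26 + 255.2 + 5.457 + 1.176 + 1.671 = 306.5 kWh
Cost = 306.5 kWh × $0.156 = $47.81 ≈ $48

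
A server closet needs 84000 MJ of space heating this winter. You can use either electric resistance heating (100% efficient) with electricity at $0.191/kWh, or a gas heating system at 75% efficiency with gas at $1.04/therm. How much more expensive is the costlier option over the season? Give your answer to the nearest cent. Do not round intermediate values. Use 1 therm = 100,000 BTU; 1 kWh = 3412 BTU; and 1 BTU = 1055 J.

$3353.01

Heat load = 84000 MJ = 84,000,000,000 J / 1055 = 79,620,853 BTU
Gas: input = 79,620,853 / 0.75 = 106,161,137 BTU = 1,062 therm → 1,062 × $1.04 = $1,104.08
Electric: 79,620,853 BTU / 3412 = 23,340 kWh → × $0.191 = $4,457.09
Difference = |$1,104.08 − $4,457.09| = $3,353.01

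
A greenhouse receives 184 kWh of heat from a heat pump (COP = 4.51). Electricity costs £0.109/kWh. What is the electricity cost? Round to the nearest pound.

Electrical input = 184 kWh / 4.51 = 40.8 kWh
Cost = 40.8 × £0.109/kWh = £4.45 ≈ £4

£4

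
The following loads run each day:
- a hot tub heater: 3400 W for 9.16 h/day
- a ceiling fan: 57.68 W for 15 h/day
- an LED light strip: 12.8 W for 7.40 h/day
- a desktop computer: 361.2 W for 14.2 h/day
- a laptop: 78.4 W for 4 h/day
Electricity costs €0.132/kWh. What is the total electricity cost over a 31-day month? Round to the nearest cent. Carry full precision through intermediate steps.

€153.64

hot tub heater: 3400 W × 9.16 h × 31 d = 965,464 Wh = 965.5 kWh
ceiling fan: 57.68 W × 15 h × 31 d = 26,821 Wh = 26.82 kWh
LED light strip: 12.8 W × 7.40 h × 31 d = 2,936 Wh = 2.936 kWh
desktop computer: 361.2 W × 14.2 h × 31 d = 159,000 Wh = 159 kWh
laptop: 78.4 W × 4 h × 31 d = 9,722 Wh = 9.722 kWh
Total energy = 965.5 + 26.82 + 2.936 + 159 + 9.722 = 1,164 kWh
Cost = 1,164 kWh × €0.132 = €153.64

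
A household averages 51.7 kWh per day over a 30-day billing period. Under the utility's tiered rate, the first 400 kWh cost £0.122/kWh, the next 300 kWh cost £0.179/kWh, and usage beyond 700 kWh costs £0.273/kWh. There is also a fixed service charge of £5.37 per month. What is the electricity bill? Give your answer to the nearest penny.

£340.19

Usage = 51.7 kWh/day × 30 days = 1551 kWh
First 400 kWh × £0.122 = £48.80
Next 300 kWh × £0.179 = £53.70
Remaining 851 kWh × £0.273 = £232.32
Energy charge = £334.82; + service £5.37 = £340.19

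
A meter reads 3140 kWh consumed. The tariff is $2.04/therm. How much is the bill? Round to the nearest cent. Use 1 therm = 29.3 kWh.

$218.62

3140 kWh × (0.03413 therm/kWh) = 107.2 therm
Cost = 107.2 therm × $2.04/therm = $218.62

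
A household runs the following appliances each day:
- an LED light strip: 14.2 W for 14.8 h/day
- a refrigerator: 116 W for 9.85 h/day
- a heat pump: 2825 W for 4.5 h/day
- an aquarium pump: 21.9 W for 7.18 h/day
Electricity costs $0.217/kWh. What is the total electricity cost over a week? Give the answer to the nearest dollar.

$22

LED light strip: 14.2 W × 14.8 h × 7 d = 1,471 Wh = 1.471 kWh
refrigerator: 116 W × 9.85 h × 7 d = 7,998 Wh = 7.998 kWh
heat pump: 2825 W × 4.5 h × 7 d = 88,988 Wh = 88.99 kWh
aquarium pump: 21.9 W × 7.18 h × 7 d = 1,101 Wh = 1.101 kWh
Total energy = 1.471 + 7.998 + 88.99 + 1.101 = 99.56 kWh
Cost = 99.56 kWh × $0.217 = $21.60 ≈ $22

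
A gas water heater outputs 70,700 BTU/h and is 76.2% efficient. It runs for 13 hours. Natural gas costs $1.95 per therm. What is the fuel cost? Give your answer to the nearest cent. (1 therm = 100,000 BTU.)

Heat delivered = 70,700 BTU/h × 13 h = 919,100 BTU
Gas input = 919,100 / 0.762 = 1,206,168 BTU
= 1,206,168 / 100,000 = 12.06 therm
Cost = 12.06 × $1.95/therm = $23.52

$23.52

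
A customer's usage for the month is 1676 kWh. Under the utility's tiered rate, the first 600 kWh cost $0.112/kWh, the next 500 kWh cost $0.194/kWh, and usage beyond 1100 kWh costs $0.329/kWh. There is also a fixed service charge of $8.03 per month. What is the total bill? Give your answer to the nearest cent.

First 600 kWh × $0.112 = $67.20
Next 500 kWh × $0.194 = $97.00
Remaining 576 kWh × $0.329 = $189.50
Energy charge = $353.70; + service $8.03 = $361.73

$361.73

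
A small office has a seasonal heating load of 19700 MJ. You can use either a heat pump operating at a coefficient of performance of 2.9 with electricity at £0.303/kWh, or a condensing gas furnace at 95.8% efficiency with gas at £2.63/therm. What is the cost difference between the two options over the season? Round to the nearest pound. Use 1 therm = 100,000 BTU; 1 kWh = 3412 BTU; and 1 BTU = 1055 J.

£59

Heat load = 19700 MJ = 19,700,000,000 J / 1055 = 18,672,986 BTU
Gas: input = 18,672,986 / 0.958 = 19,491,634 BTU = 194.9 therm → 194.9 × £2.63 = £512.63
Heat pump: 18,672,986 BTU / 3412 = 5,473 kWh heat; / 2.9 = 1,887 kWh in → × £0.303 = £571.81
Difference = |£512.63 − £571.81| = £59.18 ≈ £59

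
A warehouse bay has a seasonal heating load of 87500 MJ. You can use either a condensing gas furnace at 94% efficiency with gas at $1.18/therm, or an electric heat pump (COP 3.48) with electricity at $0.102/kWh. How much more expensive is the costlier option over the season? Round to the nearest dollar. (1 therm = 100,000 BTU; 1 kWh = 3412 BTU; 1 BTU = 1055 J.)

Heat load = 87500 MJ = 87,500,000,000 J / 1055 = 82,938,389 BTU
Gas: input = 82,938,389 / 0.94 = 88,232,328 BTU = 882.3 therm → 882.3 × $1.18 = $1,041.14
Heat pump: 82,938,389 BTU / 3412 = 24,310 kWh heat; / 3.48 = 6,985 kWh in → × $0.102 = $712.47
Difference = |$1,041.14 − $712.47| = $328.67 ≈ $329

$329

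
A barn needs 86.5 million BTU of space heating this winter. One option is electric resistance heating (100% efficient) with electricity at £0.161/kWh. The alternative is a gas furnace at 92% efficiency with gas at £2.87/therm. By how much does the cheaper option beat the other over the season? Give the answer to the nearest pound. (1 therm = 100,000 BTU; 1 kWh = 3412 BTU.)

Heat load = 86.5 × 10⁶ BTU = 86,500,000 BTU
Gas: input = 86,500,000 / 0.92 = 94,021,739 BTU = 940.2 therm → 940.2 × £2.87 = £2,698.42
Electric: 86,500,000 BTU / 3412 = 25,350 kWh → × £0.161 = £4,081.62
Difference = |£2,698.42 − £4,081.62| = £1,383.20 ≈ £1383

£1383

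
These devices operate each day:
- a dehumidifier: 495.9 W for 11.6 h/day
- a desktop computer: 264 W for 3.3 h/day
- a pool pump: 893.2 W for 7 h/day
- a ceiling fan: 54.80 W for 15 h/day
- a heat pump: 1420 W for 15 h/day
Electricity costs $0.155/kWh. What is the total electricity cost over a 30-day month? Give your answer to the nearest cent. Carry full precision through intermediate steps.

dehumidifier: 495.9 W × 11.6 h × 30 d = 172,573 Wh = 172.6 kWh
desktop computer: 264 W × 3.3 h × 30 d = 26,136 Wh = 26.14 kWh
pool pump: 893.2 W × 7 h × 30 d = 187,572 Wh = 187.6 kWh
ceiling fan: 54.80 W × 15 h × 30 d = 24,660 Wh = 24.66 kWh
heat pump: 1420 W × 15 h × 30 d = 639,000 Wh = 639 kWh
Total energy = 172.6 + 26.14 + 187.6 + 24.66 + 639 = 1,050 kWh
Cost = 1,050 kWh × $0.155 = $162.74

$162.74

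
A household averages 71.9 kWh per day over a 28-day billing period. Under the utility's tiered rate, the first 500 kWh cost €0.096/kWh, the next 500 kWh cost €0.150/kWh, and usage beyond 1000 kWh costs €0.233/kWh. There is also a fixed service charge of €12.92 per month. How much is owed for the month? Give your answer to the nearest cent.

Usage = 71.9 kWh/day × 28 days = 2013.2 kWh
First 500 kWh × €0.096 = €48.00
Next 500 kWh × €0.150 = €75.00
Remaining 1013.2 kWh × €0.233 = €236.08
Energy charge = €359.08; + service €12.92 = €372.00

€372.00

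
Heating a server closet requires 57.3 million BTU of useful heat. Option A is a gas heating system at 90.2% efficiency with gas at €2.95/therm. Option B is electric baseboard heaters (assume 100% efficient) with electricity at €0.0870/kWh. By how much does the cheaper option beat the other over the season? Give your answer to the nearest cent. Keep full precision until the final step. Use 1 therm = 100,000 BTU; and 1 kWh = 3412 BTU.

€412.95

Heat load = 57.3 × 10⁶ BTU = 57,300,000 BTU
Gas: input = 57,300,000 / 0.902 = 63,525,499 BTU = 635.3 therm → 635.3 × €2.95 = €1,874.00
Electric: 57,300,000 BTU / 3412 = 16,790 kWh → × €0.0870 = €1,461.05
Difference = |€1,874.00 − €1,461.05| = €412.95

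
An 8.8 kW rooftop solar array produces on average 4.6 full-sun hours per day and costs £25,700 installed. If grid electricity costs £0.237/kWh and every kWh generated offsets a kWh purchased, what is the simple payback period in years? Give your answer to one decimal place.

7.3 years

Daily generation = 8.8 kW × 4.6 h = 40.48 kWh
Annual generation = 40.48 × 365 = 14775 kWh
Annual savings = 14775 × £0.237 = £3,501.72
Payback = £25,700 / £3,501.72 = 7.34 years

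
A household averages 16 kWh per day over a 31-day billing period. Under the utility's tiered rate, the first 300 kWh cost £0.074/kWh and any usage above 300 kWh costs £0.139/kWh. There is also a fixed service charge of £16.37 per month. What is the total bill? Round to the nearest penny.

Usage = 16 kWh/day × 31 days = 496 kWh
First 300 kWh × £0.074 = £22.20
Remaining 196 kWh × £0.139 = £27.24
Energy charge = £49.44; + service £16.37 = £65.81

£65.81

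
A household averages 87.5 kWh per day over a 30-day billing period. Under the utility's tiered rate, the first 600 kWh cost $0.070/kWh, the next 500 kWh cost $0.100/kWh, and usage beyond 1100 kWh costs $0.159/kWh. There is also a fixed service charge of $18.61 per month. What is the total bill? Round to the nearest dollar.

Usage = 87.5 kWh/day × 30 days = 2625 kWh
First 600 kWh × $0.070 = $42.00
Next 500 kWh × $0.100 = $50.00
Remaining 1525 kWh × $0.159 = $242.47
Energy charge = $334.48; + service $18.61 = $353.09 ≈ $353

$353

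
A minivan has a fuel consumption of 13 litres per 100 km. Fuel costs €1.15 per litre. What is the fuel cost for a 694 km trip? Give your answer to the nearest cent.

€103.75

Fuel = 13 L/100 km × 694 km / 100 = 90.22 L
Cost = 90.22 L × €1.15/L = €103.75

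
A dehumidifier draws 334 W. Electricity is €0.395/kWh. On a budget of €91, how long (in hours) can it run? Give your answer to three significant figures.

690 h

Energy budget = €91 / €0.395 per kWh = 230.4 kWh = 230,380 Wh
Runtime = 230,380 Wh / 334 W = 689.8 h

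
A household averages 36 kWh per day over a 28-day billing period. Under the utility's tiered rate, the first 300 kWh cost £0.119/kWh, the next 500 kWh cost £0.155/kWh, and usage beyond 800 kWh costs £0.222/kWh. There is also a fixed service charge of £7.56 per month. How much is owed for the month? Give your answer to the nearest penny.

Usage = 36 kWh/day × 28 days = 1008 kWh
First 300 kWh × £0.119 = £35.70
Next 500 kWh × £0.155 = £77.50
Remaining 208 kWh × £0.222 = £46.18
Energy charge = £159.38; + service £7.56 = £166.94

£166.94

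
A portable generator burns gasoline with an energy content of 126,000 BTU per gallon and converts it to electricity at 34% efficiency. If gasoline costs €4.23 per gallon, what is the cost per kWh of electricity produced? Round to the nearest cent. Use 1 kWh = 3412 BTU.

Electrical output per gallon = 126,000 BTU × 0.34 / 3412 BTU/kWh = 12.56 kWh
Cost per kWh = €4.23 / 12.56 kWh = €0.337

€0.34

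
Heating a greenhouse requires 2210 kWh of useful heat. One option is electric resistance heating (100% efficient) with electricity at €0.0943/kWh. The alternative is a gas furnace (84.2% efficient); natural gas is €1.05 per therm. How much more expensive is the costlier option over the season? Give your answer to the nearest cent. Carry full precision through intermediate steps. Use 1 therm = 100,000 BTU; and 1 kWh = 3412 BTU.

Heat load = 2210 kWh × 3412 = 7,540,520 BTU
Gas: input = 7,540,520 / 0.842 = 8,955,487 BTU = 89.55 therm → 89.55 × €1.05 = €94.03
Electric: 7,540,520 BTU / 3412 = 2,210 kWh → × €0.0943 = €208.40
Difference = |€94.03 − €208.40| = €114.37

€114.37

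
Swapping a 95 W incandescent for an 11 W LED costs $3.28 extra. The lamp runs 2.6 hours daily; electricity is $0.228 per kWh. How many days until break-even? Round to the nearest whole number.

66 days

Power saved = 95 − 11 = 84 W
Daily energy saved = 84 W × 2.6 h = 218.4 Wh = 0.2184 kWh
Daily savings = 0.2184 × $0.228 = $0.0498
Payback = $3.28 / $0.0498 per day = 65.87 days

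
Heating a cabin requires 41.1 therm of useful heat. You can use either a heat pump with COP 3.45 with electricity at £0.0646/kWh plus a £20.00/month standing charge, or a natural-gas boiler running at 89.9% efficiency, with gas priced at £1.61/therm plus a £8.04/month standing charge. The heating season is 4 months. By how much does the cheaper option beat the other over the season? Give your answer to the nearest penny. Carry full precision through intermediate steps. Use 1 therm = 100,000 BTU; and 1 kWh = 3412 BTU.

Heat load = 41.1 therm × 100,000 = 4,110,000 BTU
Gas: input = 4,110,000 / 0.899 = 4,571,746 BTU = 45.72 therm → 45.72 × £1.61 = £73.61; + 4 × £8.04 standing = £105.77
Heat pump: 4,110,000 BTU / 3412 = 1,205 kWh heat; / 3.45 = 349.2 kWh in → × £0.0646 = £22.56; + 4 × £20.00 standing = £102.56
Difference = |£105.77 − £102.56| = £3.21

£3.21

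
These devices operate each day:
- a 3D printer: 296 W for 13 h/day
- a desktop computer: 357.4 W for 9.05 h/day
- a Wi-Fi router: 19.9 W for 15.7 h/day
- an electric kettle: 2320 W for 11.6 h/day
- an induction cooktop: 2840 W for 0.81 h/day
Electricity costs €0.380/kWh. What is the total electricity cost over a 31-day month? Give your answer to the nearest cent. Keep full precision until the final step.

€431.23

3D printer: 296 W × 13 h × 31 d = 119,288 Wh = 119.3 kWh
desktop computer: 357.4 W × 9.05 h × 31 d = 100,269 Wh = 100.3 kWh
Wi-Fi router: 19.9 W × 15.7 h × 31 d = 9,685 Wh = 9.685 kWh
electric kettle: 2320 W × 11.6 h × 31 d = 834,272 Wh = 834.3 kWh
induction cooktop: 2840 W × 0.81 h × 31 d = 71,312 Wh = 71.31 kWh
Total energy = 119.3 + 100.3 + 9.685 + 834.3 + 71.31 = 1,135 kWh
Cost = 1,135 kWh × €0.380 = €431.23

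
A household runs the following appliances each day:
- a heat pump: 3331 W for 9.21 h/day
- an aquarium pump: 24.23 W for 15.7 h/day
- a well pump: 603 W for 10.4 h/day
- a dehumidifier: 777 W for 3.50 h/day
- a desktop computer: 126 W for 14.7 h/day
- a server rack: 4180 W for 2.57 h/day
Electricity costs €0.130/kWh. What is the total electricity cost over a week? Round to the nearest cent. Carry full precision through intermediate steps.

heat pump: 3331 W × 9.21 h × 7 d = 214,750 Wh = 214.7 kWh
aquarium pump: 24.23 W × 15.7 h × 7 d = 2,663 Wh = 2.663 kWh
well pump: 603 W × 10.4 h × 7 d = 43,898 Wh = 43.9 kWh
dehumidifier: 777 W × 3.50 h × 7 d = 19,036 Wh = 19.04 kWh
desktop computer: 126 W × 14.7 h × 7 d = 12,965 Wh = 12.97 kWh
server rack: 4180 W × 2.57 h × 7 d = 75,198 Wh = 75.2 kWh
Total energy = 214.7 + 2.663 + 43.9 + 19.04 + 12.97 + 75.2 = 368.5 kWh
Cost = 368.5 kWh × €0.130 = €47.91

€47.91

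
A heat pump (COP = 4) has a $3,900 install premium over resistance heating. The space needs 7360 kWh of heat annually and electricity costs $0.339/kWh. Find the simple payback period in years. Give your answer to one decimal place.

2.1 years

Resistance: 7360 kWh × $0.339 = $2,495.04/yr
Heat pump: 7360 / 4 = 1840 kWh in → × $0.339 = $623.76/yr
Annual savings = $1,871.28
Payback = $3,900 / $1,871.28 = 2.08 years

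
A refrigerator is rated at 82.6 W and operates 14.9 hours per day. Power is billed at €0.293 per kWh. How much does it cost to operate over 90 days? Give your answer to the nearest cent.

Energy = 82.6 W × 14.9 h/day × 90 days = 110,767 Wh = 110.8 kWh
Cost = 110.8 kWh × €0.293/kWh = €32.45

€32.45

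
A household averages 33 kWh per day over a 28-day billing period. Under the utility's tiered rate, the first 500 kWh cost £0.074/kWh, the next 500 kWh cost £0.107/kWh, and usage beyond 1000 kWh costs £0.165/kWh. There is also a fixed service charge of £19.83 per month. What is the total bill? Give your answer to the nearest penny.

Usage = 33 kWh/day × 28 days = 924 kWh
First 500 kWh × £0.074 = £37.00
Next 424 kWh × £0.107 = £45.37
Remaining tier: 0 kWh (not reached)
Energy charge = £82.37; + service £19.83 = £102.20

£102.20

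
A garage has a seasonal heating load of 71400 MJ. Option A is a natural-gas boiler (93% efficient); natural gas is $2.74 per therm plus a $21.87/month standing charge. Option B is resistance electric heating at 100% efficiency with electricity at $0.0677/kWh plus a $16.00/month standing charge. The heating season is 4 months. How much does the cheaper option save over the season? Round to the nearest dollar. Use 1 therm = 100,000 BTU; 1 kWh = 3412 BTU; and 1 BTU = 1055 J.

$675

Heat load = 71400 MJ = 71,400,000,000 J / 1055 = 67,677,725 BTU
Gas: input = 67,677,725 / 0.930 = 72,771,747 BTU = 727.7 therm → 727.7 × $2.74 = $1,993.95; + 4 × $21.87 standing = $2,081.43
Electric: 67,677,725 BTU / 3412 = 19,840 kWh → × $0.0677 = $1,342.84; + 4 × $16.00 standing = $1,406.84
Difference = |$2,081.43 − $1,406.84| = $674.58 ≈ $675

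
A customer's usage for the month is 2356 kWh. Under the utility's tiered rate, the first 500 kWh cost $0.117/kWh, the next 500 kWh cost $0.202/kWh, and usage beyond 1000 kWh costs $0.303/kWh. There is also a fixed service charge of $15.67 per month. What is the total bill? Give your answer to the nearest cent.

$586.04

First 500 kWh × $0.117 = $58.50
Next 500 kWh × $0.202 = $101.00
Remaining 1356 kWh × $0.303 = $410.87
Energy charge = $570.37; + service $15.67 = $586.04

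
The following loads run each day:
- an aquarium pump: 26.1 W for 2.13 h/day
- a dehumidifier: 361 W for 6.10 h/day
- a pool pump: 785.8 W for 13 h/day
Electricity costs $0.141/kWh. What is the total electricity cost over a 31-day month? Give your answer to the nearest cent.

$54.52

aquarium pump: 26.1 W × 2.13 h × 31 d = 1,723 Wh = 1.723 kWh
dehumidifier: 361 W × 6.10 h × 31 d = 68,265 Wh = 68.27 kWh
pool pump: 785.8 W × 13 h × 31 d = 316,677 Wh = 316.7 kWh
Total energy = 1.723 + 68.27 + 316.7 = 386.7 kWh
Cost = 386.7 kWh × $0.141 = $54.52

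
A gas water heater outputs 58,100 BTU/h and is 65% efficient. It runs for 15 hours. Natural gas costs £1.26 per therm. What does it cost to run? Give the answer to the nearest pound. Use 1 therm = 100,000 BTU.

Heat delivered = 58,100 BTU/h × 15 h = 871,500 BTU
Gas input = 871,500 / 0.65 = 1,340,769 BTU
= 1,340,769 / 100,000 = 13.41 therm
Cost = 13.41 × £1.26/therm = £16.89 ≈ £17

£17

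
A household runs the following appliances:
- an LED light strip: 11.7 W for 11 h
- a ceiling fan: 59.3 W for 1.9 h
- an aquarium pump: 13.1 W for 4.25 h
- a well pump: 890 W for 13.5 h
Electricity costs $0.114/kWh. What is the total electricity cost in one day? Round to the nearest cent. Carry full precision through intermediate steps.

$1.40

LED light strip: 11.7 W × 11 h = 129 Wh = 0.1287 kWh
ceiling fan: 59.3 W × 1.9 h = 113 Wh = 0.1127 kWh
aquarium pump: 13.1 W × 4.25 h = 56 Wh = 0.05567 kWh
well pump: 890 W × 13.5 h = 12,015 Wh = 12.02 kWh
Total energy = 0.1287 + 0.1127 + 0.05567 + 12.02 = 12.31 kWh
Cost = 12.31 kWh × $0.114 = $1.40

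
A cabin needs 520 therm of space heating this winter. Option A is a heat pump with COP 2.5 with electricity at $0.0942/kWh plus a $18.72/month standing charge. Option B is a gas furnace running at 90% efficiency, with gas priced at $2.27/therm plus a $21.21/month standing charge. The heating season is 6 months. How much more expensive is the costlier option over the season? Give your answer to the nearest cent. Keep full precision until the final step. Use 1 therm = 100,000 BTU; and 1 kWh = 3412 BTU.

Heat load = 520 therm × 100,000 = 52,000,000 BTU
Gas: input = 52,000,000 / 0.90 = 57,777,778 BTU = 577.8 therm → 577.8 × $2.27 = $1,311.56; + 6 × $21.21 standing = $1,438.82
Heat pump: 52,000,000 BTU / 3412 = 15,240 kWh heat; / 2.5 = 6,096 kWh in → × $0.0942 = $574.26; + 6 × $18.72 standing = $686.58
Difference = |$1,438.82 − $686.58| = $752.24

$752.24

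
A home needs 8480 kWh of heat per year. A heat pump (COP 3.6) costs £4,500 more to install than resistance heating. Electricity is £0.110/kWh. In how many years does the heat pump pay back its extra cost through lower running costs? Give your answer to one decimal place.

Resistance: 8480 kWh × £0.110 = £932.80/yr
Heat pump: 8480 / 3.6 = 2356 kWh in → × £0.110 = £259.11/yr
Annual savings = £673.69
Payback = £4,500 / £673.69 = 6.68 years

6.7 years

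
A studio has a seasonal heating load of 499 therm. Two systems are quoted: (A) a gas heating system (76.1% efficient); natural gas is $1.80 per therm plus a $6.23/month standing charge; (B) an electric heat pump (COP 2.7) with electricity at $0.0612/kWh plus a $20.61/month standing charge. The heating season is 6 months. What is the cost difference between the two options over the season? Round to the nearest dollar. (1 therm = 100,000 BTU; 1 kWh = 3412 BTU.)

Heat load = 499 therm × 100,000 = 49,900,000 BTU
Gas: input = 49,900,000 / 0.761 = 65,571,616 BTU = 655.7 therm → 655.7 × $1.80 = $1,180.29; + 6 × $6.23 standing = $1,217.67
Heat pump: 49,900,000 BTU / 3412 = 14,620 kWh heat; / 2.7 = 5,417 kWh in → × $0.0612 = $331.50; + 6 × $20.61 standing = $455.16
Difference = |$1,217.67 − $455.16| = $762.51 ≈ $763

$763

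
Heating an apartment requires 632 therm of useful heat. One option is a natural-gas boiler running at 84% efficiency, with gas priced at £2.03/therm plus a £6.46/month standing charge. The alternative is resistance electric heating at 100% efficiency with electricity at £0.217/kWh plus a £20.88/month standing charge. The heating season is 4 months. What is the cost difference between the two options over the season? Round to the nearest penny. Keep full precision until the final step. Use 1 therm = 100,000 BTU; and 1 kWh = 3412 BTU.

Heat load = 632 therm × 100,000 = 63,200,000 BTU
Gas: input = 63,200,000 / 0.84 = 75,238,095 BTU = 752.4 therm → 752.4 × £2.03 = £1,527.33; + 4 × £6.46 standing = £1,553.17
Electric: 63,200,000 BTU / 3412 = 18,520 kWh → × £0.217 = £4,019.46; + 4 × £20.88 standing = £4,102.98
Difference = |£1,553.17 − £4,102.98| = £2,549.81

£2549.81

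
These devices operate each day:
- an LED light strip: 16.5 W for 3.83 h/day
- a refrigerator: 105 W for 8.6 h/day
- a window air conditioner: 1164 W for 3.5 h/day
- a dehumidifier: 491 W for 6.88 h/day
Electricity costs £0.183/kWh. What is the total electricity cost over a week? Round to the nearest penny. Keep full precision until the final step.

LED light strip: 16.5 W × 3.83 h × 7 d = 442 Wh = 0.4424 kWh
refrigerator: 105 W × 8.6 h × 7 d = 6,321 Wh = 6.321 kWh
window air conditioner: 1164 W × 3.5 h × 7 d = 28,518 Wh = 28.52 kWh
dehumidifier: 491 W × 6.88 h × 7 d = 23,647 Wh = 23.65 kWh
Total energy = 0.4424 + 6.321 + 28.52 + 23.65 = 58.93 kWh
Cost = 58.93 kWh × £0.183 = £10.78

£10.78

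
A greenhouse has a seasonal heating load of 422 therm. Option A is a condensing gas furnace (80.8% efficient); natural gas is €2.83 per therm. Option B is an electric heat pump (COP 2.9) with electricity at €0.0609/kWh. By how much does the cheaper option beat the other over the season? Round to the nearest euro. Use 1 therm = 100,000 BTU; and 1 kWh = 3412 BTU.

€1218

Heat load = 422 therm × 100,000 = 42,200,000 BTU
Gas: input = 42,200,000 / 0.808 = 52,227,723 BTU = 522.3 therm → 522.3 × €2.83 = €1,478.04
Heat pump: 42,200,000 BTU / 3412 = 12,370 kWh heat; / 2.9 = 4,265 kWh in → × €0.0609 = €259.73
Difference = |€1,478.04 − €259.73| = €1,218.31 ≈ €1218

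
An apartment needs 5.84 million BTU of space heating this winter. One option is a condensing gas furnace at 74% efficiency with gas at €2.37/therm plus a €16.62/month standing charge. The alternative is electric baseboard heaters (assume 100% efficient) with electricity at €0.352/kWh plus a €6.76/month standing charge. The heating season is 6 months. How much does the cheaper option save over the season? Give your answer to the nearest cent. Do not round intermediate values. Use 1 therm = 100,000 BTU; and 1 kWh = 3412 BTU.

€356.29

Heat load = 5.84 × 10⁶ BTU = 5,840,000 BTU
Gas: input = 5,840,000 / 0.74 = 7,891,892 BTU = 78.92 therm → 78.92 × €2.37 = €187.04; + 6 × €16.62 standing = €286.76
Electric: 5,840,000 BTU / 3412 = 1,712 kWh → × €0.352 = €602.49; + 6 × €6.76 standing = €643.05
Difference = |€286.76 − €643.05| = €356.29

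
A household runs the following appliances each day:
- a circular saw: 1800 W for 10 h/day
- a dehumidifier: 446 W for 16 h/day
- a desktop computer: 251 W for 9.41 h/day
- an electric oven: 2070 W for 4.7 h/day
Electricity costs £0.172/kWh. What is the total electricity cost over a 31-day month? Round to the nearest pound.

circular saw: 1800 W × 10 h × 31 d = 558,000 Wh = 558 kWh
dehumidifier: 446 W × 16 h × 31 d = 221,216 Wh = 221.2 kWh
desktop computer: 251 W × 9.41 h × 31 d = 73,219 Wh = 73.22 kWh
electric oven: 2070 W × 4.7 h × 31 d = 301,599 Wh = 301.6 kWh
Total energy = 558 + 221.2 + 73.22 + 301.6 = 1,154 kWh
Cost = 1,154 kWh × £0.172 = £198.49 ≈ £198

£198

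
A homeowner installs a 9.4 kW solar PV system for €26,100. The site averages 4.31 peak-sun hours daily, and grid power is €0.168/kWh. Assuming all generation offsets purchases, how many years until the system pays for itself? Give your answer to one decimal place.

Daily generation = 9.4 kW × 4.31 h = 40.51 kWh
Annual generation = 40.51 × 365 = 14788 kWh
Annual savings = 14788 × €0.168 = €2,484.32
Payback = €26,100 / €2,484.32 = 10.5 years

10.5 years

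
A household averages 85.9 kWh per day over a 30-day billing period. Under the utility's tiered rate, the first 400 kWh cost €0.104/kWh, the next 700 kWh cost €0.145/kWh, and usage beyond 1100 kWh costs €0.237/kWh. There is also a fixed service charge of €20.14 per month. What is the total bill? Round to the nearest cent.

Usage = 85.9 kWh/day × 30 days = 2577 kWh
First 400 kWh × €0.104 = €41.60
Next 700 kWh × €0.145 = €101.50
Remaining 1477 kWh × €0.237 = €350.05
Energy charge = €493.15; + service €20.14 = €513.29

€513.29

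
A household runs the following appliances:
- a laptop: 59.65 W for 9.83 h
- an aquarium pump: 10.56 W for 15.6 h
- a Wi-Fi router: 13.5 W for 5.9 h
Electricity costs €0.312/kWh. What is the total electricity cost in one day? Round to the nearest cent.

laptop: 59.65 W × 9.83 h = 586 Wh = 0.5864 kWh
aquarium pump: 10.56 W × 15.6 h = 165 Wh = 0.1647 kWh
Wi-Fi router: 13.5 W × 5.9 h = 80 Wh = 0.07965 kWh
Total energy = 0.5864 + 0.1647 + 0.07965 = 0.8307 kWh
Cost = 0.8307 kWh × €0.312 = €0.26

€0.26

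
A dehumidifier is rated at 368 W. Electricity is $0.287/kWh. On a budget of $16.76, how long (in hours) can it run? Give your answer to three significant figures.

159 h

Energy budget = $16.76 / $0.287 per kWh = 58.4 kWh = 58,397 Wh
Runtime = 58,397 Wh / 368 W = 158.7 h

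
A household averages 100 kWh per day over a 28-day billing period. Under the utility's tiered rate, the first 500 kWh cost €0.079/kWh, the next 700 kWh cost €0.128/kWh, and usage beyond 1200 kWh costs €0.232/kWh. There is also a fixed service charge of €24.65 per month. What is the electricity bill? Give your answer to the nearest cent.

Usage = 100 kWh/day × 28 days = 2800 kWh
First 500 kWh × €0.079 = €39.50
Next 700 kWh × €0.128 = €89.60
Remaining 1600 kWh × €0.232 = €371.20
Energy charge = €500.30; + service €24.65 = €524.95

€524.95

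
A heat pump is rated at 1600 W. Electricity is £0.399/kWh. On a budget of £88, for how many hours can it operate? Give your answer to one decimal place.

137.8 h

Energy budget = £88 / £0.399 per kWh = 220.6 kWh = 220,551 Wh
Runtime = 220,551 Wh / 1600 W = 137.8 h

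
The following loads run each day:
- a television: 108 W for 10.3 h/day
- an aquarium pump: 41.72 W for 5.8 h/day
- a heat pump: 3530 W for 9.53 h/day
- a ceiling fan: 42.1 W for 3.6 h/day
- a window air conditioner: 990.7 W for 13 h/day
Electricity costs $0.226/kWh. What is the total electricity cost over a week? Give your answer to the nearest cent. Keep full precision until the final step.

television: 108 W × 10.3 h × 7 d = 7,787 Wh = 7.787 kWh
aquarium pump: 41.72 W × 5.8 h × 7 d = 1,694 Wh = 1.694 kWh
heat pump: 3530 W × 9.53 h × 7 d = 235,486 Wh = 235.5 kWh
ceiling fan: 42.1 W × 3.6 h × 7 d = 1,061 Wh = 1.061 kWh
window air conditioner: 990.7 W × 13 h × 7 d = 90,154 Wh = 90.15 kWh
Total energy = 7.787 + 1.694 + 235.5 + 1.061 + 90.15 = 336.2 kWh
Cost = 336.2 kWh × $0.226 = $75.98

$75.98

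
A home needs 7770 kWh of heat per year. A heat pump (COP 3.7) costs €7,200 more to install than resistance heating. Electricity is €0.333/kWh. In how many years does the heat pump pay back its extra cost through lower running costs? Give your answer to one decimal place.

Resistance: 7770 kWh × €0.333 = €2,587.41/yr
Heat pump: 7770 / 3.7 = 2100 kWh in → × €0.333 = €699.30/yr
Annual savings = €1,888.11
Payback = €7,200 / €1,888.11 = 3.81 years

3.8 years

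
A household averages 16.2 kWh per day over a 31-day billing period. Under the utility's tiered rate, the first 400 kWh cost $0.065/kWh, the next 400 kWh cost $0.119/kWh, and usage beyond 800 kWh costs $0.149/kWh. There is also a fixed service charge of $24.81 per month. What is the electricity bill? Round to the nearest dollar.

Usage = 16.2 kWh/day × 31 days = 502.2 kWh
First 400 kWh × $0.065 = $26.00
Next 102.2 kWh × $0.119 = $12.16
Remaining tier: 0 kWh (not reached)
Energy charge = $38.16; + service $24.81 = $62.97 ≈ $63

$63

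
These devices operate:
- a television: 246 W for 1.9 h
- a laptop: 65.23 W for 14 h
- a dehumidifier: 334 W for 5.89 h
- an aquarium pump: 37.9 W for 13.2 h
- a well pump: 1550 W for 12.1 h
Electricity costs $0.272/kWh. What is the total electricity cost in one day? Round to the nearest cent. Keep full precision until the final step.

television: 246 W × 1.9 h = 467 Wh = 0.4674 kWh
laptop: 65.23 W × 14 h = 913 Wh = 0.9132 kWh
dehumidifier: 334 W × 5.89 h = 1,967 Wh = 1.967 kWh
aquarium pump: 37.9 W × 13.2 h = 500 Wh = 0.5003 kWh
well pump: 1550 W × 12.1 h = 18,755 Wh = 18.75 kWh
Total energy = 0.4674 + 0.9132 + 1.967 + 0.5003 + 18.75 = 22.6 kWh
Cost = 22.6 kWh × $0.272 = $6.15

$6.15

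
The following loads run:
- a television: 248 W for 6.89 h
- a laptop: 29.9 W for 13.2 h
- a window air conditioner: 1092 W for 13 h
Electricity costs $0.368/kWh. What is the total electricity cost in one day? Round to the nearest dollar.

$6

television: 248 W × 6.89 h = 1,709 Wh = 1.709 kWh
laptop: 29.9 W × 13.2 h = 395 Wh = 0.3947 kWh
window air conditioner: 1092 W × 13 h = 14,196 Wh = 14.2 kWh
Total energy = 1.709 + 0.3947 + 14.2 = 16.3 kWh
Cost = 16.3 kWh × $0.368 = $6.00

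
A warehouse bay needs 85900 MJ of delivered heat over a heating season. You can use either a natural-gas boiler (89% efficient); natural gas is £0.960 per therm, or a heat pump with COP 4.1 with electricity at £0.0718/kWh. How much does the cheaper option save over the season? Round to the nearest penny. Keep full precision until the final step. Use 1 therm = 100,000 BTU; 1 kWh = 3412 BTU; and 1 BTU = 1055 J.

Heat load = 85900 MJ = 85,900,000,000 J / 1055 = 81,421,801 BTU
Gas: input = 81,421,801 / 0.89 = 91,485,170 BTU = 914.9 therm → 914.9 × £0.960 = £878.26
Heat pump: 81,421,801 BTU / 3412 = 23,860 kWh heat; / 4.1 = 5,820 kWh in → × £0.0718 = £417.90
Difference = |£878.26 − £417.90| = £460.36

£460.36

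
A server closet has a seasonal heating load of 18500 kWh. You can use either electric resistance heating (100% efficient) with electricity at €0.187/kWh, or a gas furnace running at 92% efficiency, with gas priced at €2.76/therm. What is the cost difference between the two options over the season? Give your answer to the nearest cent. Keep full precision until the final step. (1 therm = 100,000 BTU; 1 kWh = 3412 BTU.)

Heat load = 18500 kWh × 3412 = 63,122,000 BTU
Gas: input = 63,122,000 / 0.92 = 68,610,870 BTU = 686.1 therm → 686.1 × €2.76 = €1,893.66
Electric: 63,122,000 BTU / 3412 = 18,500 kWh → × €0.187 = €3,459.50
Difference = |€1,893.66 − €3,459.50| = €1,565.84

€1565.84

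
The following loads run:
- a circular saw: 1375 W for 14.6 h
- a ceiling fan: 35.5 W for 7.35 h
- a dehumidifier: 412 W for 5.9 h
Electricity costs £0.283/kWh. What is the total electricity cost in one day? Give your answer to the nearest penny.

circular saw: 1375 W × 14.6 h = 20,075 Wh = 20.07 kWh
ceiling fan: 35.5 W × 7.35 h = 261 Wh = 0.2609 kWh
dehumidifier: 412 W × 5.9 h = 2,431 Wh = 2.431 kWh
Total energy = 20.07 + 0.2609 + 2.431 = 22.77 kWh
Cost = 22.77 kWh × £0.283 = £6.44

£6.44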